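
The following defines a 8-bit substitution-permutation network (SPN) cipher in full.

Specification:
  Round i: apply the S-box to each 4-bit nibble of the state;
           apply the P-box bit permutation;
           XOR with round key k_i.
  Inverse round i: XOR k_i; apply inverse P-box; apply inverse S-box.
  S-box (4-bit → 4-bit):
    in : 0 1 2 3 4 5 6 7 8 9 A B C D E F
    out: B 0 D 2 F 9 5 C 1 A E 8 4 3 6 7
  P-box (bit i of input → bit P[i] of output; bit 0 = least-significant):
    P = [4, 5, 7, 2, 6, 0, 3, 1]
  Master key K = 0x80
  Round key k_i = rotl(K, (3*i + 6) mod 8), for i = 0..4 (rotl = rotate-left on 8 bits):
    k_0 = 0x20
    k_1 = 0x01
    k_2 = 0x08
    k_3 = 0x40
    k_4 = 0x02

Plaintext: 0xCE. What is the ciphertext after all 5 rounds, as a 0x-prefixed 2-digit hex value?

0xB9

s_0 = plaintext = 0xCE
s_1 = Round(s_0, k_0) = 0x88
s_2 = Round(s_1, k_1) = 0x51
s_3 = Round(s_2, k_2) = 0x4A
s_4 = Round(s_3, k_3) = 0xAF
s_5 = Round(s_4, k_4) = 0xB9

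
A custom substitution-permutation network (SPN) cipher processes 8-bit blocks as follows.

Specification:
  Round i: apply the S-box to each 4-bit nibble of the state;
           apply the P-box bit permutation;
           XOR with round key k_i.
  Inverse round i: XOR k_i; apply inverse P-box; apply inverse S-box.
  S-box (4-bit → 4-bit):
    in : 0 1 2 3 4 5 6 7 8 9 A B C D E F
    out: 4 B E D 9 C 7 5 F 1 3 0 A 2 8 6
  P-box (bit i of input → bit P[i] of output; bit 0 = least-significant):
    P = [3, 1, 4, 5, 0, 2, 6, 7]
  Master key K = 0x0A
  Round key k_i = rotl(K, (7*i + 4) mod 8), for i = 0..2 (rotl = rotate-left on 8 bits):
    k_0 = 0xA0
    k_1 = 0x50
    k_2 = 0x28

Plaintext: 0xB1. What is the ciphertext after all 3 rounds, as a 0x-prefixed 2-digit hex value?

0x3B

s_0 = plaintext = 0xB1
s_1 = Round(s_0, k_0) = 0x8A
s_2 = Round(s_1, k_1) = 0x9F
s_3 = Round(s_2, k_2) = 0x3B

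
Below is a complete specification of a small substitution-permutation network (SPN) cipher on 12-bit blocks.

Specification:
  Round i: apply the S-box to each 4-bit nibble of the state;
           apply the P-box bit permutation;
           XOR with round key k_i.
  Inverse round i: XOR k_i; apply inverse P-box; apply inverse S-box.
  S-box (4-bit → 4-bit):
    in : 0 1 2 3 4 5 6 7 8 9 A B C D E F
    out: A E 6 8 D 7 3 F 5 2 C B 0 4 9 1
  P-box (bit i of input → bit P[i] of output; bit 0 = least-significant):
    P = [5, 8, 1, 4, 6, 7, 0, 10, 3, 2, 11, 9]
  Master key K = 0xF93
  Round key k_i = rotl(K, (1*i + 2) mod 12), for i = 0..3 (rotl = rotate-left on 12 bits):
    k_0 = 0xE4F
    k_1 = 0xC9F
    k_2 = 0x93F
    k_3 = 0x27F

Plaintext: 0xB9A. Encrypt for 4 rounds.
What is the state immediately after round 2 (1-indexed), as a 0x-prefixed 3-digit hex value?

0xD8C

s_0 = plaintext = 0xB9A
s_1 = Round(s_0, k_0) = 0xCD1
s_2 = Round(s_1, k_1) = 0xD8C
s_3 = Round(s_2, k_2) = 0x17E
s_4 = Round(s_3, k_3) = 0xC8A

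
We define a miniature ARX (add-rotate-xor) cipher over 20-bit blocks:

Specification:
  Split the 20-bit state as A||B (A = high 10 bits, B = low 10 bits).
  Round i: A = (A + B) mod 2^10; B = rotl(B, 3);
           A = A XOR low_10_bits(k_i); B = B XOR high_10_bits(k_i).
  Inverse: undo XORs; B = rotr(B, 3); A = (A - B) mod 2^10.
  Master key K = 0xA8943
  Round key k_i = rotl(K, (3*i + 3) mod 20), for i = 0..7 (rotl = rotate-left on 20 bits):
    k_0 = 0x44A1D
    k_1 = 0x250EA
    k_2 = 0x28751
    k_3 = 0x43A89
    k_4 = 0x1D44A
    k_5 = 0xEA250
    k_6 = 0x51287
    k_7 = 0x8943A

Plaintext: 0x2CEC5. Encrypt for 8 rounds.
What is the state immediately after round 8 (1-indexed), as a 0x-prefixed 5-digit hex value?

s_0 = plaintext = 0x2CEC5
s_1 = Round(s_0, k_0) = 0x5973F
s_2 = Round(s_1, k_1) = 0x1396A
s_3 = Round(s_2, k_2) = 0xBA7F3
s_4 = Round(s_3, k_3) = 0x15691
s_5 = Round(s_4, k_4) = 0xAB0F8
s_6 = Round(s_5, k_5) = 0x7D069
s_7 = Round(s_6, k_6) = 0x36A0C
s_8 = Round(s_7, k_7) = 0xB7241

0xB7241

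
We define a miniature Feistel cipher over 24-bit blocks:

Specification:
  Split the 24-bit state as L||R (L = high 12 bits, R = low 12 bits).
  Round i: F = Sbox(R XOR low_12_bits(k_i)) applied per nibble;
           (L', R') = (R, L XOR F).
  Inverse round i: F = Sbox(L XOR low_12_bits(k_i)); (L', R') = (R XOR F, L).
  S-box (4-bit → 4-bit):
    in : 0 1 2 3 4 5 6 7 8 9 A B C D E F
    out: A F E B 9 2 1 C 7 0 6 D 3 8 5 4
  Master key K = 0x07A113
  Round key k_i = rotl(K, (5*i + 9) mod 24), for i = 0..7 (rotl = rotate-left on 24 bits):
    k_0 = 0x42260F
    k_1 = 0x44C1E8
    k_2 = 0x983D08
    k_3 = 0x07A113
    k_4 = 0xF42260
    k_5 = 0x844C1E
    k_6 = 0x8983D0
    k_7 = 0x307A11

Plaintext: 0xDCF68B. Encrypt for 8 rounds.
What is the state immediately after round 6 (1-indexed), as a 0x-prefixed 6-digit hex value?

0x59BDE5

s_0 = plaintext = 0xDCF68B
s_1 = Round(s_0, k_0) = 0x68B7B6
s_2 = Round(s_1, k_1) = 0x7B67AE
s_3 = Round(s_2, k_2) = 0x7AE1D7
s_4 = Round(s_3, k_3) = 0x1D7D97
s_5 = Round(s_4, k_4) = 0xD9759B
s_6 = Round(s_5, k_5) = 0x59BDE5
s_7 = Round(s_6, k_6) = 0xDE5029
s_8 = Round(s_7, k_7) = 0x029B52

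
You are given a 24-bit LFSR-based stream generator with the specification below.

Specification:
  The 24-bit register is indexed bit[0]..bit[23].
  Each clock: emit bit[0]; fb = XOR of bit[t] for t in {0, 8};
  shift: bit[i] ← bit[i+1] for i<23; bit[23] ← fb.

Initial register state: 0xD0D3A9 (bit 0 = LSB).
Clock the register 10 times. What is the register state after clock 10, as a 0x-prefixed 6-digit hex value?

0xDEB434

reg_0 = 0xD0D3A9
clock 1: out=1, reg = 0x6869D4
clock 2: out=0, reg = 0xB434EA
clock 3: out=0, reg = 0x5A1A75
clock 4: out=1, reg = 0xAD0D3A
clock 5: out=0, reg = 0xD6869D
clock 6: out=1, reg = 0xEB434E
clock 7: out=0, reg = 0xF5A1A7
clock 8: out=1, reg = 0x7AD0D3
clock 9: out=1, reg = 0xBD6869
clock 10: out=1, reg = 0xDEB434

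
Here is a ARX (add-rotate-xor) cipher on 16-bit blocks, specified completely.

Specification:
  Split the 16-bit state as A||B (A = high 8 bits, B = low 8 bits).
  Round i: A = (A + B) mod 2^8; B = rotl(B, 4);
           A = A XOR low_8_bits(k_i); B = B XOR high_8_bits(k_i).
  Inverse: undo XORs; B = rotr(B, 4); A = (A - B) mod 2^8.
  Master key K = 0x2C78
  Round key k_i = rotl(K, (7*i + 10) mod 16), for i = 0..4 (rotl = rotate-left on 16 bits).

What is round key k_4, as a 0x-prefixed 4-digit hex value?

0x1E0B

K = 0x2C78
k_0 = rotl(K, (7*0+10) mod 16) = rotl(K, 10) = 0xE0B1
k_1 = rotl(K, (7*1+10) mod 16) = rotl(K, 1) = 0x58F0
k_2 = rotl(K, (7*2+10) mod 16) = rotl(K, 8) = 0x782C
k_3 = rotl(K, (7*3+10) mod 16) = rotl(K, 15) = 0x163C
k_4 = rotl(K, (7*4+10) mod 16) = rotl(K, 6) = 0x1E0B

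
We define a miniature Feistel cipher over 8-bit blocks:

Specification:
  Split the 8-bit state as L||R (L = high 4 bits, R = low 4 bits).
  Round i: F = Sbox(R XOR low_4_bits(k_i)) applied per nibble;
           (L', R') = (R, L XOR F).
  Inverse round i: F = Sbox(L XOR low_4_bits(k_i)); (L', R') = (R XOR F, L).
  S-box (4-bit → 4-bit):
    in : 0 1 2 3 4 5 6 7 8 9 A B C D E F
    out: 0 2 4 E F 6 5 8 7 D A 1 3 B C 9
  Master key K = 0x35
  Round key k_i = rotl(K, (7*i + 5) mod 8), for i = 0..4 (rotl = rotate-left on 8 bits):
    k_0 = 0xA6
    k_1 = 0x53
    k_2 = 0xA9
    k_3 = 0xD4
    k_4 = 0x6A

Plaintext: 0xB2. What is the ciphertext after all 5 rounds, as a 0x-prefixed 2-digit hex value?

s_0 = plaintext = 0xB2
s_1 = Round(s_0, k_0) = 0x24
s_2 = Round(s_1, k_1) = 0x4A
s_3 = Round(s_2, k_2) = 0xAA
s_4 = Round(s_3, k_3) = 0xA6
s_5 = Round(s_4, k_4) = 0x69

0x69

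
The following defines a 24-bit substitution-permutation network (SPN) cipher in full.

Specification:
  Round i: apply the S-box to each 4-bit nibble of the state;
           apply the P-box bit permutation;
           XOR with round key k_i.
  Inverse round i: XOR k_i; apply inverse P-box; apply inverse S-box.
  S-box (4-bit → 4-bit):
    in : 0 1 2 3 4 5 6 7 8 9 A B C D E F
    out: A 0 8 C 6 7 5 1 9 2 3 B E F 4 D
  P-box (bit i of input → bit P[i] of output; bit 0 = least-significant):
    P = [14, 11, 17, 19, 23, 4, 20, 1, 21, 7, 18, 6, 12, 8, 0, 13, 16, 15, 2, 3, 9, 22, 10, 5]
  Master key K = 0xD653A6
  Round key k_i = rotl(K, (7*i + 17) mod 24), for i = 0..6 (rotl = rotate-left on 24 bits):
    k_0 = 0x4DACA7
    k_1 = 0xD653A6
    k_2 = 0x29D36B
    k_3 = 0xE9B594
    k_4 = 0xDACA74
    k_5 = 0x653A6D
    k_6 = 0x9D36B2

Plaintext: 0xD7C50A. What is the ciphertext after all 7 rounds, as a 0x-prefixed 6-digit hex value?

0x9B8B37

s_0 = plaintext = 0xD7C50A
s_1 = Round(s_0, k_0) = 0x28C314
s_2 = Round(s_1, k_1) = 0xD17ACF
s_3 = Round(s_2, k_2) = 0x5385D9
s_4 = Round(s_3, k_3) = 0x1D8B0A
s_5 = Round(s_4, k_4) = 0xFB32AA
s_6 = Round(s_5, k_5) = 0xE4D414
s_7 = Round(s_6, k_6) = 0x9B8B37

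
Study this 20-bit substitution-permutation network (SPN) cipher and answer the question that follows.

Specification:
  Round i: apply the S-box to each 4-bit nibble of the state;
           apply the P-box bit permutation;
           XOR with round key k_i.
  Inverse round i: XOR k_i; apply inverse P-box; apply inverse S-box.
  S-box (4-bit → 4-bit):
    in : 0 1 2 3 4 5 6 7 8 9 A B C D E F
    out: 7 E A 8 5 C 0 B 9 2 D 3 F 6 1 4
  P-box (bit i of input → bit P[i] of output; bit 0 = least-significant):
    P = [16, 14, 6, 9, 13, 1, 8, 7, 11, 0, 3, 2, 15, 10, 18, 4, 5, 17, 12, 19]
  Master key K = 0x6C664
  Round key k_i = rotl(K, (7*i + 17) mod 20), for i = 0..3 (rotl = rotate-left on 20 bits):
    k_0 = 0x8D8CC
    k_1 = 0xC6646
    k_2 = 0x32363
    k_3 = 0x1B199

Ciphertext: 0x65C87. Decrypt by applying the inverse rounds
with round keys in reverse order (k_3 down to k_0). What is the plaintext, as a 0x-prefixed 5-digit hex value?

0x1234F

s_0 = ciphertext = 0x65C87
s_1 = InvRound(s_0, k_3) = 0x9CA0B
s_2 = InvRound(s_1, k_2) = 0x7E44D
s_3 = InvRound(s_2, k_1) = 0x2ED98
s_4 = InvRound(s_3, k_0) = 0x1234F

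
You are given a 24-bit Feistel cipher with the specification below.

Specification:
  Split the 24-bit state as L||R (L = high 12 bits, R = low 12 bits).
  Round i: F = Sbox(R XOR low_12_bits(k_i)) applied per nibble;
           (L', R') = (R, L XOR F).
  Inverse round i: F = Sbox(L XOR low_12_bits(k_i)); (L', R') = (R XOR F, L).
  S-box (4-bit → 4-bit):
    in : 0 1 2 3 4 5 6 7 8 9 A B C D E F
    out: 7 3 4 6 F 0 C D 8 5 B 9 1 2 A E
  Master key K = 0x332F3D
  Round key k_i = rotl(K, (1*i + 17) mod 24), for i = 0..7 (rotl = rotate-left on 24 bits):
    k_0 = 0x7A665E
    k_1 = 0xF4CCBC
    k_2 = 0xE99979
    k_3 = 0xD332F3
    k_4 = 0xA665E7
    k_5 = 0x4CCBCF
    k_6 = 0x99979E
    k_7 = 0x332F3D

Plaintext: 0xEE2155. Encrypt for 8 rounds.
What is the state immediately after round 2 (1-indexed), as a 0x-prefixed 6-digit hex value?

s_0 = plaintext = 0xEE2155
s_1 = Round(s_0, k_0) = 0x15539B
s_2 = Round(s_1, k_1) = 0x39BF18
s_3 = Round(s_2, k_2) = 0xF18F58
s_4 = Round(s_3, k_3) = 0xF58DA1
s_5 = Round(s_4, k_4) = 0xDA17A4
s_6 = Round(s_5, k_5) = 0x7A4C68
s_7 = Round(s_6, k_6) = 0xC68E48
s_8 = Round(s_7, k_7) = 0xE48FB8

0x39BF18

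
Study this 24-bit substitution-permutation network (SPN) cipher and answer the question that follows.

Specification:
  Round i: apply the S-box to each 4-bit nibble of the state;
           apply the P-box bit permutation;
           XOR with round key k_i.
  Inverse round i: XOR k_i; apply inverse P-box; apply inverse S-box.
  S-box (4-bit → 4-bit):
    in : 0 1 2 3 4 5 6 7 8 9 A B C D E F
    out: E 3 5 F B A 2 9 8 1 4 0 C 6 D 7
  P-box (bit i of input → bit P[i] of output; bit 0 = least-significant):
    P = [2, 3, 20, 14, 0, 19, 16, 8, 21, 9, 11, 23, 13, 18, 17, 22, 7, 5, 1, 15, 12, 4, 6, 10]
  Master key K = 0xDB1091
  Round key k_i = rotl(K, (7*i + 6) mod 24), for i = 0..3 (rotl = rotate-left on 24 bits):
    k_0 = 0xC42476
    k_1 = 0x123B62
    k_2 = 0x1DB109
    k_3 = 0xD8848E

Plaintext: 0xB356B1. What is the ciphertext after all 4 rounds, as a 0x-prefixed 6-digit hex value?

s_0 = plaintext = 0xB356B1
s_1 = Round(s_0, k_0) = 0x80A6D8
s_2 = Round(s_1, k_1) = 0x19FD40
s_3 = Round(s_2, k_2) = 0x03CA90
s_4 = Round(s_3, k_3) = 0x8A4875

0x8A4875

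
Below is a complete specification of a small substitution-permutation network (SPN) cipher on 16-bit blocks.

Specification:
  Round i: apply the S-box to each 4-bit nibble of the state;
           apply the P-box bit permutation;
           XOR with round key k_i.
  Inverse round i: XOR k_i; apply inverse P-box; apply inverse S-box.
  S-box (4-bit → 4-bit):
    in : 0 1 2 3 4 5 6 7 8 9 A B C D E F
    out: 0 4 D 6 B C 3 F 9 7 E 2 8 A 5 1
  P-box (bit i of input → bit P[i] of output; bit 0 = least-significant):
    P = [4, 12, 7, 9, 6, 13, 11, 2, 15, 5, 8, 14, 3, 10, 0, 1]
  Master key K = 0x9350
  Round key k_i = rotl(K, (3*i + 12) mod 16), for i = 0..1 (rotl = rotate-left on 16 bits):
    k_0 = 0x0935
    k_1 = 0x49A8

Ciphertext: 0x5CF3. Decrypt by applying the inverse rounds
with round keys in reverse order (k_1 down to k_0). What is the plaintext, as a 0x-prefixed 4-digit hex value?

0x5C93

s_0 = ciphertext = 0x5CF3
s_1 = InvRound(s_0, k_1) = 0x71F6
s_2 = InvRound(s_1, k_0) = 0x5C93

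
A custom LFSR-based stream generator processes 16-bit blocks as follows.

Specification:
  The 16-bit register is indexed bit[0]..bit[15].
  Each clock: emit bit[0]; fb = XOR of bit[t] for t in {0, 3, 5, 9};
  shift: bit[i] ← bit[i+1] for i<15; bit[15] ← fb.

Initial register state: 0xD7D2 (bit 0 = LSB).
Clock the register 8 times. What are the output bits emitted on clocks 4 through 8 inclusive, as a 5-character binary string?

01011

reg_0 = 0xD7D2
clock 1: out=0, reg = 0xEBE9
clock 2: out=1, reg = 0x75F4
clock 3: out=0, reg = 0xBAFA
clock 4: out=0, reg = 0xDD7D
clock 5: out=1, reg = 0xEEBE
clock 6: out=0, reg = 0xF75F
clock 7: out=1, reg = 0xFBAF
clock 8: out=1, reg = 0x7DD7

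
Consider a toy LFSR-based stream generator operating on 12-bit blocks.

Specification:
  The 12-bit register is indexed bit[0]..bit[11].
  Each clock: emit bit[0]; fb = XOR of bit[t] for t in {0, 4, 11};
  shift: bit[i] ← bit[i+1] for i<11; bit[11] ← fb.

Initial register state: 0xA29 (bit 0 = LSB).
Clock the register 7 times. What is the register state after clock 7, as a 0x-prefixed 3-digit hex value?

0x0D4

reg_0 = 0xA29
clock 1: out=1, reg = 0x514
clock 2: out=0, reg = 0xA8A
clock 3: out=0, reg = 0xD45
clock 4: out=1, reg = 0x6A2
clock 5: out=0, reg = 0x351
clock 6: out=1, reg = 0x1A8
clock 7: out=0, reg = 0x0D4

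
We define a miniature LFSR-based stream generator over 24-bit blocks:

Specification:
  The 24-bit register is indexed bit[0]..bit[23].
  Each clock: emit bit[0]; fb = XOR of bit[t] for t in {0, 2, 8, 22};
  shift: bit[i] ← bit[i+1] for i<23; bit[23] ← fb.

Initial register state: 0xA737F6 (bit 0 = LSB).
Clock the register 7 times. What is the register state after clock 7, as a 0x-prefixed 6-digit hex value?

reg_0 = 0xA737F6
clock 1: out=0, reg = 0x539BFB
clock 2: out=1, reg = 0xA9CDFD
clock 3: out=1, reg = 0xD4E6FE
clock 4: out=0, reg = 0x6A737F
clock 5: out=1, reg = 0x3539BF
clock 6: out=1, reg = 0x9A9CDF
clock 7: out=1, reg = 0x4D4E6F

0x4D4E6F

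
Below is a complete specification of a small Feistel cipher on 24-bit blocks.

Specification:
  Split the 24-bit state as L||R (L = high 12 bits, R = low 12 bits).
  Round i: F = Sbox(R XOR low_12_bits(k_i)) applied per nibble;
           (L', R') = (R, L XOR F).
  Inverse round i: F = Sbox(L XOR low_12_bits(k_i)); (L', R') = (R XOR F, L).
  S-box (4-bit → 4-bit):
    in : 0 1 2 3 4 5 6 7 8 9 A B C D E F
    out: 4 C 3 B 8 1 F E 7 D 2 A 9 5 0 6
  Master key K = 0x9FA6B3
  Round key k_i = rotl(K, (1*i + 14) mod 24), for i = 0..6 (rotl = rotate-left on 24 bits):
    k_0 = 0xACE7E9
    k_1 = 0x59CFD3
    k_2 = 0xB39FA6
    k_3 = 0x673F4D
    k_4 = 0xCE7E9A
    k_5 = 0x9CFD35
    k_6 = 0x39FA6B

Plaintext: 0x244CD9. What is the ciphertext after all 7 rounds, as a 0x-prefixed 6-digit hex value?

s_0 = plaintext = 0x244CD9
s_1 = Round(s_0, k_0) = 0xCD98F0
s_2 = Round(s_1, k_1) = 0x8F02E2
s_3 = Round(s_2, k_2) = 0x2E2D78
s_4 = Round(s_3, k_3) = 0xD78153
s_5 = Round(s_4, k_4) = 0x153BE5
s_6 = Round(s_5, k_5) = 0xBE5E07
s_7 = Round(s_6, k_6) = 0xE0731C

0xE0731C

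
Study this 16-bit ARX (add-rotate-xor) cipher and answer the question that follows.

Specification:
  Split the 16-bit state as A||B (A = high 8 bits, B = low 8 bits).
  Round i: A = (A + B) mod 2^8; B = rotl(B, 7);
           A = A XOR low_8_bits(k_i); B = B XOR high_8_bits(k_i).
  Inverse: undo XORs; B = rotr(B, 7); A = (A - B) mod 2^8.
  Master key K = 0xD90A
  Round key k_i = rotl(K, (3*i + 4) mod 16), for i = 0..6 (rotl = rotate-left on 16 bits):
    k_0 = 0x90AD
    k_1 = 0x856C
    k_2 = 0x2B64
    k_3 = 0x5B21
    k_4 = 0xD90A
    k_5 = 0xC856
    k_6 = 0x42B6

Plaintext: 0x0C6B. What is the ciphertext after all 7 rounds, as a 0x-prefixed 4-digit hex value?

s_0 = plaintext = 0x0C6B
s_1 = Round(s_0, k_0) = 0xDA25
s_2 = Round(s_1, k_1) = 0x9317
s_3 = Round(s_2, k_2) = 0xCEA0
s_4 = Round(s_3, k_3) = 0x4F0B
s_5 = Round(s_4, k_4) = 0x505C
s_6 = Round(s_5, k_5) = 0xFAE6
s_7 = Round(s_6, k_6) = 0x5631

0x5631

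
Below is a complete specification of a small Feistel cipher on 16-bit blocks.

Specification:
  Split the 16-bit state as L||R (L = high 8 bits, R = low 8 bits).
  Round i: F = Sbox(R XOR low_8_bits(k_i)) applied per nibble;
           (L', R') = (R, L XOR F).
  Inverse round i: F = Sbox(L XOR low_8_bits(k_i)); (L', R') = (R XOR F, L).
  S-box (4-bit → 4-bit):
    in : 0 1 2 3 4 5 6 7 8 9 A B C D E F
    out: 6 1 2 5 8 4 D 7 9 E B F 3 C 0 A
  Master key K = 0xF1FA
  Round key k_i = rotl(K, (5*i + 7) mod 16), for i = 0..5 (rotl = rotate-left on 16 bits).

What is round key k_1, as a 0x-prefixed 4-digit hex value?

0xAF1F

K = 0xF1FA
k_0 = rotl(K, (5*0+7) mod 16) = rotl(K, 7) = 0xFD78
k_1 = rotl(K, (5*1+7) mod 16) = rotl(K, 12) = 0xAF1F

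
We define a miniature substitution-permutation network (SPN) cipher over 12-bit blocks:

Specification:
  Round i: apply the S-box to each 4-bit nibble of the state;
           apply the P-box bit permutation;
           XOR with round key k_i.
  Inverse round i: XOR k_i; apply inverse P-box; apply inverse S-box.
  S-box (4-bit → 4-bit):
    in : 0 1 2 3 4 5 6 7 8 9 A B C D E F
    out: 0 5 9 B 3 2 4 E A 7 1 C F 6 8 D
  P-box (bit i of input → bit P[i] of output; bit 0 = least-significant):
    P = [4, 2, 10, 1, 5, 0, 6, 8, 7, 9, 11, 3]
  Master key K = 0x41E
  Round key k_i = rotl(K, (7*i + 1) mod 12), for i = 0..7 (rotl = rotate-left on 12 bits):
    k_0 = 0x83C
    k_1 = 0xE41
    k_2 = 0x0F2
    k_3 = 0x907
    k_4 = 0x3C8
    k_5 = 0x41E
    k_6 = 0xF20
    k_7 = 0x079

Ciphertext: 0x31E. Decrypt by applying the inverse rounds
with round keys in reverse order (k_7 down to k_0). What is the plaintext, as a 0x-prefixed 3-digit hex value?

s_0 = ciphertext = 0x31E
s_1 = InvRound(s_0, k_7) = 0x5C8
s_2 = InvRound(s_1, k_6) = 0xC10
s_3 = InvRound(s_2, k_5) = 0xB08
s_4 = InvRound(s_3, k_4) = 0x160
s_5 = InvRound(s_4, k_3) = 0x698
s_6 = InvRound(s_5, k_2) = 0x81B
s_7 = InvRound(s_6, k_1) = 0x86F
s_8 = InvRound(s_7, k_0) = 0x0D2

0x0D2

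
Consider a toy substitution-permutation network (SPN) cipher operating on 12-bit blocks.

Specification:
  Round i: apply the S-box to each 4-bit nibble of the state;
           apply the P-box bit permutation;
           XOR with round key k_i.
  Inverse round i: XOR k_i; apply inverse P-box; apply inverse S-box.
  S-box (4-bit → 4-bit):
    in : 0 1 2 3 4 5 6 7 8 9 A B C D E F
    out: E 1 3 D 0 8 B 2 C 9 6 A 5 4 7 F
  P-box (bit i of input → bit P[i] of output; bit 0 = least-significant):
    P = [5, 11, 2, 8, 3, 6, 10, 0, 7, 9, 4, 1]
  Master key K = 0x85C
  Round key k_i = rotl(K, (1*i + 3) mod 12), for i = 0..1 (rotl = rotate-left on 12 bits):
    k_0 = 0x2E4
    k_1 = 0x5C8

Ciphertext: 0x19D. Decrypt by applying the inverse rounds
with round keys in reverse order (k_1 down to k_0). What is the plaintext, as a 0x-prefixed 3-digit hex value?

0x2F6

s_0 = ciphertext = 0x19D
s_1 = InvRound(s_0, k_1) = 0xD0D
s_2 = InvRound(s_1, k_0) = 0x2F6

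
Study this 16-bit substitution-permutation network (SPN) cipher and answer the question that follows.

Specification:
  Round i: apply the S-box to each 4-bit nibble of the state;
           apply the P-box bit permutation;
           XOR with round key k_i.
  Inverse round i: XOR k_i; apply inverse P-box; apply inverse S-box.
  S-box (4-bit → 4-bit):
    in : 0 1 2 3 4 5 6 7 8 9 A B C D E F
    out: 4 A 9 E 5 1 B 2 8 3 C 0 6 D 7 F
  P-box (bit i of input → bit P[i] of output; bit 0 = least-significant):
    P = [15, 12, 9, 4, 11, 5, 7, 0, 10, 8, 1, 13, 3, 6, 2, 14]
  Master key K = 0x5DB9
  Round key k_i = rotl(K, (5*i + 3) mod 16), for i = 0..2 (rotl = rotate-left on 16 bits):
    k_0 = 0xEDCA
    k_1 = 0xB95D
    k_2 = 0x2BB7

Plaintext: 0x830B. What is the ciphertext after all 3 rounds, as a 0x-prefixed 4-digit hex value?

0xF949

s_0 = plaintext = 0x830B
s_1 = Round(s_0, k_0) = 0x8C48
s_2 = Round(s_1, k_1) = 0xF0CF
s_3 = Round(s_2, k_2) = 0xF949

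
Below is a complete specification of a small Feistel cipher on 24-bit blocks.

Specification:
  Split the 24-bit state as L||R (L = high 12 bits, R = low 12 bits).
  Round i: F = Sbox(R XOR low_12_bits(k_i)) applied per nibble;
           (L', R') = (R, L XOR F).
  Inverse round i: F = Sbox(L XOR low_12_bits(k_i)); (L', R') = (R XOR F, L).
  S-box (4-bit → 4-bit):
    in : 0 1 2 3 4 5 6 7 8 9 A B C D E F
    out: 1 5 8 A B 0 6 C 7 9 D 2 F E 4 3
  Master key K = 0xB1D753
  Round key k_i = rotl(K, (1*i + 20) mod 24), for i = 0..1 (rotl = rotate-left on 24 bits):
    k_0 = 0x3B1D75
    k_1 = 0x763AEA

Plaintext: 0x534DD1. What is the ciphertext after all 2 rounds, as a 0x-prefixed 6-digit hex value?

0x4EF9C1

s_0 = plaintext = 0x534DD1
s_1 = Round(s_0, k_0) = 0xDD14EF
s_2 = Round(s_1, k_1) = 0x4EF9C1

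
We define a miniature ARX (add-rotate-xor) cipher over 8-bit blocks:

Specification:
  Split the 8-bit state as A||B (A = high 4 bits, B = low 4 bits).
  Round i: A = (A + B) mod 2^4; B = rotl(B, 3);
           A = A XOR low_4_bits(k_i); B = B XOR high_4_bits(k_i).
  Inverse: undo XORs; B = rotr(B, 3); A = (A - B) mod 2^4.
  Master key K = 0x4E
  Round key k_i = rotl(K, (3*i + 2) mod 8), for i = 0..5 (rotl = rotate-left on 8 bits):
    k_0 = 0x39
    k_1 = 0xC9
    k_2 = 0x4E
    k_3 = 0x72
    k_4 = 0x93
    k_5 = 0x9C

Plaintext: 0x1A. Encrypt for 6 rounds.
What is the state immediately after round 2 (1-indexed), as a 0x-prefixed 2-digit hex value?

s_0 = plaintext = 0x1A
s_1 = Round(s_0, k_0) = 0x26
s_2 = Round(s_1, k_1) = 0x1F
s_3 = Round(s_2, k_2) = 0xEB
s_4 = Round(s_3, k_3) = 0xBA
s_5 = Round(s_4, k_4) = 0x6C
s_6 = Round(s_5, k_5) = 0xEF

0x1F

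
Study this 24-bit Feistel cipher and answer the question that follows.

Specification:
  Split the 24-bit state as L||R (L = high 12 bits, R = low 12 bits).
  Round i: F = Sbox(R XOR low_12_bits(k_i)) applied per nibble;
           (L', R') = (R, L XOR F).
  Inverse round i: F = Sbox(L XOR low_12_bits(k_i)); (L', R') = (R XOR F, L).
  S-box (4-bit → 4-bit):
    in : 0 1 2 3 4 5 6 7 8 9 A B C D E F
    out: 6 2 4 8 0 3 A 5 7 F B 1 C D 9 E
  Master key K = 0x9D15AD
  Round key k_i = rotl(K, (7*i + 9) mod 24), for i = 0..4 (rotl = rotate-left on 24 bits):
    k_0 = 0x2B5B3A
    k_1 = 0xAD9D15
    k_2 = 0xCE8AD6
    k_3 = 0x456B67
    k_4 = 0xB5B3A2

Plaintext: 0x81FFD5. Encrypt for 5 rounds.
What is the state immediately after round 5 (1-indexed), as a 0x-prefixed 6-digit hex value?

s_0 = plaintext = 0x81FFD5
s_1 = Round(s_0, k_0) = 0xFD5881
s_2 = Round(s_1, k_1) = 0x881C25
s_3 = Round(s_2, k_2) = 0xC25269
s_4 = Round(s_3, k_3) = 0x26934C
s_5 = Round(s_4, k_4) = 0x34C4F0

0x34C4F0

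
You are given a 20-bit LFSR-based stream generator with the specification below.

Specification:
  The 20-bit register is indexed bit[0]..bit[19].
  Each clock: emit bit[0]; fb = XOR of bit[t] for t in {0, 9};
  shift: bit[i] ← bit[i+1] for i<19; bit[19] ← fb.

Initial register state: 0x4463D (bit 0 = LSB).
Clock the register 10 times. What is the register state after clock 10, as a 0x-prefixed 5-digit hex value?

reg_0 = 0x4463D
clock 1: out=1, reg = 0x2231E
clock 2: out=0, reg = 0x9118F
clock 3: out=1, reg = 0xC88C7
clock 4: out=1, reg = 0xE4463
clock 5: out=1, reg = 0xF2231
clock 6: out=1, reg = 0x79118
clock 7: out=0, reg = 0x3C88C
clock 8: out=0, reg = 0x1E446
clock 9: out=0, reg = 0x0F223
clock 10: out=1, reg = 0x07911

0x07911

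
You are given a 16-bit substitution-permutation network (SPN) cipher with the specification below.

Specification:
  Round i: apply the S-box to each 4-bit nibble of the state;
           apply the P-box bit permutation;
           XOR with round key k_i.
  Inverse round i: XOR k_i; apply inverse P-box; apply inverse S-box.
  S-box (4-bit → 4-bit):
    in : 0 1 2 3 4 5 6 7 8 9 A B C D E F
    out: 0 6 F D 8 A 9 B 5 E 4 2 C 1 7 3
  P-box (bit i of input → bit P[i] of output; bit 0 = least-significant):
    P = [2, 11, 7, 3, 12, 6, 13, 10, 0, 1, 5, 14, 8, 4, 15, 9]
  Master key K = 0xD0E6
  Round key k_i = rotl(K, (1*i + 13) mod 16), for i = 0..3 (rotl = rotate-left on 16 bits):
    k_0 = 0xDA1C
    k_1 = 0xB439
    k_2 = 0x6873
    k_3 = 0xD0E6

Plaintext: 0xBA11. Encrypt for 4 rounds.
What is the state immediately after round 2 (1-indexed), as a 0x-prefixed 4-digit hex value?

s_0 = plaintext = 0xBA11
s_1 = Round(s_0, k_0) = 0xF2EC
s_2 = Round(s_1, k_1) = 0xC5C2
s_3 = Round(s_2, k_2) = 0x86FD
s_4 = Round(s_3, k_3) = 0x01A3

0xC5C2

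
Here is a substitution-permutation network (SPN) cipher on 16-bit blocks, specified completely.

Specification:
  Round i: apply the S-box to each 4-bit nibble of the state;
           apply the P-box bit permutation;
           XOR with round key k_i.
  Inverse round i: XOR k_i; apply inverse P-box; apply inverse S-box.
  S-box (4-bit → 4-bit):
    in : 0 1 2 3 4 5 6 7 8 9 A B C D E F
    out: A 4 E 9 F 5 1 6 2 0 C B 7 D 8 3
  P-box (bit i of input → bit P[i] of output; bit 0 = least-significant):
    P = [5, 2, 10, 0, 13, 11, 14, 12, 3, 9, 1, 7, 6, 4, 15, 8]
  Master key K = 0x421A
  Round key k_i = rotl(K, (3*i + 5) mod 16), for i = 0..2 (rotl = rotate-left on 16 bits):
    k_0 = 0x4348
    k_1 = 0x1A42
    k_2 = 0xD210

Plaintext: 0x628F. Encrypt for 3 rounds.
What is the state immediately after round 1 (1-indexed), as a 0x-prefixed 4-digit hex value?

s_0 = plaintext = 0x628F
s_1 = Round(s_0, k_0) = 0x49AE
s_2 = Round(s_1, k_1) = 0xCB13
s_3 = Round(s_2, k_2) = 0x10E9

0x49AE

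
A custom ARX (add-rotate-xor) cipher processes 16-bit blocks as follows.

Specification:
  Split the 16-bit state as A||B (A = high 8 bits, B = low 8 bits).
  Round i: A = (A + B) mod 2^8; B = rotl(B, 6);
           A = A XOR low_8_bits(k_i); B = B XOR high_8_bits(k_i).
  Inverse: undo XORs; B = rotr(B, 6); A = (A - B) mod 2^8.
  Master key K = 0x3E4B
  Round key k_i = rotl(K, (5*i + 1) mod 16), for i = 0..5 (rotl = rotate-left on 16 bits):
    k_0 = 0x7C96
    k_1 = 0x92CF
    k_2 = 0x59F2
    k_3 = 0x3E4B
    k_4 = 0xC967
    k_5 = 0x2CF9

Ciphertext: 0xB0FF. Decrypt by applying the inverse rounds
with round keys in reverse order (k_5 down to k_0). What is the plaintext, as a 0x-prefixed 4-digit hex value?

0x56AA

s_0 = ciphertext = 0xB0FF
s_1 = InvRound(s_0, k_5) = 0xFA4F
s_2 = InvRound(s_1, k_4) = 0x831A
s_3 = InvRound(s_2, k_3) = 0x3890
s_4 = InvRound(s_3, k_2) = 0xA327
s_5 = InvRound(s_4, k_1) = 0x96D6
s_6 = InvRound(s_5, k_0) = 0x56AA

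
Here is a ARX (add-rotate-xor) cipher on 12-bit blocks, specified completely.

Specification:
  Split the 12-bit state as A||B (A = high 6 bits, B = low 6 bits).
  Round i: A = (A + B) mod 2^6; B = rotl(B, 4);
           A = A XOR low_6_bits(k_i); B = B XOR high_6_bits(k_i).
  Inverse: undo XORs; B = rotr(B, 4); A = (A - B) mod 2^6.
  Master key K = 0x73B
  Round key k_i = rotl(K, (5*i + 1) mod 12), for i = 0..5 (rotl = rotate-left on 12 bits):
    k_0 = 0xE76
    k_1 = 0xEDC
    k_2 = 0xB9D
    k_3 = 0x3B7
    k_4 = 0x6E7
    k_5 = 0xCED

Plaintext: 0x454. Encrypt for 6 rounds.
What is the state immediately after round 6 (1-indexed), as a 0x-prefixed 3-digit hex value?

0xC1E

s_0 = plaintext = 0x454
s_1 = Round(s_0, k_0) = 0x4FC
s_2 = Round(s_1, k_1) = 0x4F4
s_3 = Round(s_2, k_2) = 0x6A3
s_4 = Round(s_3, k_3) = 0x2B6
s_5 = Round(s_4, k_4) = 0x9F6
s_6 = Round(s_5, k_5) = 0xC1E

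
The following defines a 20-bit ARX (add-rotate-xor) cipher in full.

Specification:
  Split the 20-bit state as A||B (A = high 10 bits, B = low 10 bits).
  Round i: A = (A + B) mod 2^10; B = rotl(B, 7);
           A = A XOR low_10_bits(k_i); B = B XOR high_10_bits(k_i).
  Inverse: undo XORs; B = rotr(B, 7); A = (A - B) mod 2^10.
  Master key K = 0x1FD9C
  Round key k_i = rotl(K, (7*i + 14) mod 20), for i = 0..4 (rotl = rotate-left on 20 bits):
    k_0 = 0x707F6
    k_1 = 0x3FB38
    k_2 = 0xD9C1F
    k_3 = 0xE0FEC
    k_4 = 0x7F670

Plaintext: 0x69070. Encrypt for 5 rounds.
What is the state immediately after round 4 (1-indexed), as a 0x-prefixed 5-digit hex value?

0xEC812

s_0 = plaintext = 0x69070
s_1 = Round(s_0, k_0) = 0x789CF
s_2 = Round(s_1, k_1) = 0x22747
s_3 = Round(s_2, k_2) = 0xF3C8F
s_4 = Round(s_3, k_3) = 0xEC812
s_5 = Round(s_4, k_4) = 0x6D0FF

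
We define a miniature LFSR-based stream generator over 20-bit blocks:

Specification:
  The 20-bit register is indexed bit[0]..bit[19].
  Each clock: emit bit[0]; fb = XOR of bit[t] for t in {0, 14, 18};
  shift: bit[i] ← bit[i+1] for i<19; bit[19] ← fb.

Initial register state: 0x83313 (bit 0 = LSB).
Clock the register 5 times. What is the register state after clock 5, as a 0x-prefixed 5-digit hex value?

reg_0 = 0x83313
clock 1: out=1, reg = 0xC1989
clock 2: out=1, reg = 0x60CC4
clock 3: out=0, reg = 0xB0662
clock 4: out=0, reg = 0x58331
clock 5: out=1, reg = 0x2C198

0x2C198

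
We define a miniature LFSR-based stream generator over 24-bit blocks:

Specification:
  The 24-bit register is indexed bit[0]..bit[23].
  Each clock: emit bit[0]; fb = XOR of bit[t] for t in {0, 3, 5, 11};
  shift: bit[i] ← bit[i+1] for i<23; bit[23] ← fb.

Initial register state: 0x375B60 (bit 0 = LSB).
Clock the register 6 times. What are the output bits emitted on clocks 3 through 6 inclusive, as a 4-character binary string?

0001

reg_0 = 0x375B60
clock 1: out=0, reg = 0x1BADB0
clock 2: out=0, reg = 0x0DD6D8
clock 3: out=0, reg = 0x86EB6C
clock 4: out=0, reg = 0xC375B6
clock 5: out=0, reg = 0xE1BADB
clock 6: out=1, reg = 0xF0DD6D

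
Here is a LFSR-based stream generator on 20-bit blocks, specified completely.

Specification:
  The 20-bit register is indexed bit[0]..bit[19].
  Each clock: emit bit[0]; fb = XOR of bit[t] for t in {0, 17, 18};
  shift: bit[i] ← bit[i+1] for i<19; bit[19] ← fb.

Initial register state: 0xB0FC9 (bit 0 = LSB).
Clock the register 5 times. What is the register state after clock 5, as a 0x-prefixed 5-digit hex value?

reg_0 = 0xB0FC9
clock 1: out=1, reg = 0x587E4
clock 2: out=0, reg = 0xAC3F2
clock 3: out=0, reg = 0xD61F9
clock 4: out=1, reg = 0x6B0FC
clock 5: out=0, reg = 0x3587E

0x3587E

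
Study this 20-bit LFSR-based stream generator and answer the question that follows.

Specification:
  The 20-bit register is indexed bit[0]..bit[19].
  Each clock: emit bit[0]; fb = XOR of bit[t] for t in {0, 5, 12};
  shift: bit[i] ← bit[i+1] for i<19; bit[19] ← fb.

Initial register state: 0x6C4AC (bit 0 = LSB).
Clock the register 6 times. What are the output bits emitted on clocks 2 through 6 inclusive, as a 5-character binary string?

01101

reg_0 = 0x6C4AC
clock 1: out=0, reg = 0xB6256
clock 2: out=0, reg = 0x5B12B
clock 3: out=1, reg = 0xAD895
clock 4: out=1, reg = 0x56C4A
clock 5: out=0, reg = 0x2B625
clock 6: out=1, reg = 0x95B12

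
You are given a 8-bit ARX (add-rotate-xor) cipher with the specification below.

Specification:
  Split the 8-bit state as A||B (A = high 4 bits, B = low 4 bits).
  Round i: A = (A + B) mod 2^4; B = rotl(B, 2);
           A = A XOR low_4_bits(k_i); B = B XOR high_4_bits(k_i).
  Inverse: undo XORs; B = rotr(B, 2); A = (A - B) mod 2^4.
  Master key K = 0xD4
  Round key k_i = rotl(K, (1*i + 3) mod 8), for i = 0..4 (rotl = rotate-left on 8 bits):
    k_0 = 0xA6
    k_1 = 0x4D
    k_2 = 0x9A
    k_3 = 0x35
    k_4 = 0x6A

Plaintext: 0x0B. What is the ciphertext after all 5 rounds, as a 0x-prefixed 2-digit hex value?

0x86

s_0 = plaintext = 0x0B
s_1 = Round(s_0, k_0) = 0xD4
s_2 = Round(s_1, k_1) = 0xC5
s_3 = Round(s_2, k_2) = 0xBC
s_4 = Round(s_3, k_3) = 0x20
s_5 = Round(s_4, k_4) = 0x86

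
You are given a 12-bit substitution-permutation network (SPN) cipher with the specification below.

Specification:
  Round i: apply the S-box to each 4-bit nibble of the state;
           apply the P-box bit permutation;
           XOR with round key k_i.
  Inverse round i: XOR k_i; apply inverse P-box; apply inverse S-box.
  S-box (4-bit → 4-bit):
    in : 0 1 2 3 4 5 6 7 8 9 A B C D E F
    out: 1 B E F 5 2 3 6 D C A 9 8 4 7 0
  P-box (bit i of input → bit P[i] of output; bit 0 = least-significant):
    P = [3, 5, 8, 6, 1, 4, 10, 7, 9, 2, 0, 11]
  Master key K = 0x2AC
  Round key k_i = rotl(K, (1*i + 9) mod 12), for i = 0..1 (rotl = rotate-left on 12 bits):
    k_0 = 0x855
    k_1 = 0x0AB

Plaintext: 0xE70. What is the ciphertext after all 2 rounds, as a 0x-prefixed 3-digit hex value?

s_0 = plaintext = 0xE70
s_1 = Round(s_0, k_0) = 0xE48
s_2 = Round(s_1, k_1) = 0x7E4

0x7E4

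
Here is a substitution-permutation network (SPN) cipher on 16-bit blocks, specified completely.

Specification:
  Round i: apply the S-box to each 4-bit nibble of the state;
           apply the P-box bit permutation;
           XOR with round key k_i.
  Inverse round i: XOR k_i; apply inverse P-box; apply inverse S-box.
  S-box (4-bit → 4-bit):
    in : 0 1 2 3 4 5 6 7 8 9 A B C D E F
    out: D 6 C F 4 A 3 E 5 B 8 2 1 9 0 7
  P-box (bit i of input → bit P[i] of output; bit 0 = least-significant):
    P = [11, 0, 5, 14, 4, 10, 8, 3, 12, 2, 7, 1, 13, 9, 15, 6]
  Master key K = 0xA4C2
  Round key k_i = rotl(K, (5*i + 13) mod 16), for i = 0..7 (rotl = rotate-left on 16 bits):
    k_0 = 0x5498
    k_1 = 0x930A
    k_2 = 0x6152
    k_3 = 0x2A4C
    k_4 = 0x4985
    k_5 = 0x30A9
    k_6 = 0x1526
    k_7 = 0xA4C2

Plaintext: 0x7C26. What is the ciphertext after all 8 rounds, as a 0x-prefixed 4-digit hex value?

s_0 = plaintext = 0x7C26
s_1 = Round(s_0, k_0) = 0xCFD1
s_2 = Round(s_1, k_1) = 0xA3B7
s_3 = Round(s_2, k_2) = 0x35B5
s_4 = Round(s_3, k_3) = 0xCC0B
s_5 = Round(s_4, k_4) = 0x789C
s_6 = Round(s_5, k_5) = 0xAE71
s_7 = Round(s_6, k_6) = 0x104F
s_8 = Round(s_7, k_7) = 0x3F61

0x3F61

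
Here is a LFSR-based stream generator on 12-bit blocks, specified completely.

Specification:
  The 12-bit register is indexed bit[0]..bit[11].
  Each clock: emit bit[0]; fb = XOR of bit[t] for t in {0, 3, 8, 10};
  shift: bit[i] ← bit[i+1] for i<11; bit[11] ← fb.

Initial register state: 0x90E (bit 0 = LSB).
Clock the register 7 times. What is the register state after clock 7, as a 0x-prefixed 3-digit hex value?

0x692

reg_0 = 0x90E
clock 1: out=0, reg = 0x487
clock 2: out=1, reg = 0x243
clock 3: out=1, reg = 0x921
clock 4: out=1, reg = 0x490
clock 5: out=0, reg = 0xA48
clock 6: out=0, reg = 0xD24
clock 7: out=0, reg = 0x692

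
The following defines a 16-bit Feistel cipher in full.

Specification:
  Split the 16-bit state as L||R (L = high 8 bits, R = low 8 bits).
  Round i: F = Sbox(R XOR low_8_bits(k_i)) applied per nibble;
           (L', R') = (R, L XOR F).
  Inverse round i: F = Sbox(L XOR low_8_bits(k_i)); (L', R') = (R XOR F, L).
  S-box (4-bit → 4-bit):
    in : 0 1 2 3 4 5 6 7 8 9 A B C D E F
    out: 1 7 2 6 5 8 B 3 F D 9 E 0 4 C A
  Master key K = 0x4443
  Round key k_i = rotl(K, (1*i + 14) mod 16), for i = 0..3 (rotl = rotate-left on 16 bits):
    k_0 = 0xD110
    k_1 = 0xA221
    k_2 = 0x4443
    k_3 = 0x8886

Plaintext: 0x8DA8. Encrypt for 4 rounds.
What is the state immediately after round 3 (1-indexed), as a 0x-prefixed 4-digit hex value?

s_0 = plaintext = 0x8DA8
s_1 = Round(s_0, k_0) = 0xA862
s_2 = Round(s_1, k_1) = 0x62FE
s_3 = Round(s_2, k_2) = 0xFE86
s_4 = Round(s_3, k_3) = 0x86EF

0xFE86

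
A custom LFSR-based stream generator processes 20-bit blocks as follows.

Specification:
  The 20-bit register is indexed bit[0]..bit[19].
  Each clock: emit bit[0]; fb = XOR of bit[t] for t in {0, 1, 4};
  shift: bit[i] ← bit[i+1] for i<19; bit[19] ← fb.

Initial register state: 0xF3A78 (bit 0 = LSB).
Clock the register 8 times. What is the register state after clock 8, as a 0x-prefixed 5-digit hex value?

reg_0 = 0xF3A78
clock 1: out=0, reg = 0xF9D3C
clock 2: out=0, reg = 0xFCE9E
clock 3: out=0, reg = 0x7E74F
clock 4: out=1, reg = 0x3F3A7
clock 5: out=1, reg = 0x1F9D3
clock 6: out=1, reg = 0x8FCE9
clock 7: out=1, reg = 0xC7E74
clock 8: out=0, reg = 0xE3F3A

0xE3F3A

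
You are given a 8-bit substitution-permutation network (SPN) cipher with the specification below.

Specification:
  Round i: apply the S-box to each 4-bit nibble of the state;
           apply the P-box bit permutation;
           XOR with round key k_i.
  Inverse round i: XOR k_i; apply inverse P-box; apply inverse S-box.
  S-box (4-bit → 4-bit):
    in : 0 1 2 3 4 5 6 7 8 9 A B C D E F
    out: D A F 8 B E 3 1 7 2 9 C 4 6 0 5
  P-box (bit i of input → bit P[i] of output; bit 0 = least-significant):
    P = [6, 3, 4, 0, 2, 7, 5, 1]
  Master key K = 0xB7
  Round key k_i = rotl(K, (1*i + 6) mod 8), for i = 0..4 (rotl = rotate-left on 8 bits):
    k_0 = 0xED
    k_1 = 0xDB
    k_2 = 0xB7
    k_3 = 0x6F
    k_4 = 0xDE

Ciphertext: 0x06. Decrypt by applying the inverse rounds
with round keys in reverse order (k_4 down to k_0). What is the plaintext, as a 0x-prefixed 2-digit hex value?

0xC0

s_0 = ciphertext = 0x06
s_1 = InvRound(s_0, k_4) = 0x98
s_2 = InvRound(s_1, k_3) = 0x20
s_3 = InvRound(s_2, k_2) = 0x4B
s_4 = InvRound(s_3, k_1) = 0x9C
s_5 = InvRound(s_4, k_0) = 0xC0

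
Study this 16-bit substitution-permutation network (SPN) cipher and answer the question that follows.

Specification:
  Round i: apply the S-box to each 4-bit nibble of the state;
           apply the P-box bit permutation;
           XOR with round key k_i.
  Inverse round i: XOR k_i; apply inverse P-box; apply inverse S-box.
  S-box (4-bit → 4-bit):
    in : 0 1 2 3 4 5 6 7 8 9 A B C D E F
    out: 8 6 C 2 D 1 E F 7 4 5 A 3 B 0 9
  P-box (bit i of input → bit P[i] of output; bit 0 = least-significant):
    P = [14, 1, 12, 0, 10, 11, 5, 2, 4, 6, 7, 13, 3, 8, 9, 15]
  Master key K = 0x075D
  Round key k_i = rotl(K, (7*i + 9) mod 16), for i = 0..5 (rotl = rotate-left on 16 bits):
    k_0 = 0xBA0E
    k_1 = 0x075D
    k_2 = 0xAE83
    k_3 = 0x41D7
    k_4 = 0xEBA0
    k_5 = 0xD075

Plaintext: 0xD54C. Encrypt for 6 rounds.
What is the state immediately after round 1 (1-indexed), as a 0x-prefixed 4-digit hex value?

s_0 = plaintext = 0xD54C
s_1 = Round(s_0, k_0) = 0x7F30
s_2 = Round(s_1, k_1) = 0xAC44
s_3 = Round(s_2, k_2) = 0xF8FE
s_4 = Round(s_3, k_3) = 0xC50B
s_5 = Round(s_4, k_4) = 0xEABF
s_6 = Round(s_5, k_5) = 0x98E0

0x7F30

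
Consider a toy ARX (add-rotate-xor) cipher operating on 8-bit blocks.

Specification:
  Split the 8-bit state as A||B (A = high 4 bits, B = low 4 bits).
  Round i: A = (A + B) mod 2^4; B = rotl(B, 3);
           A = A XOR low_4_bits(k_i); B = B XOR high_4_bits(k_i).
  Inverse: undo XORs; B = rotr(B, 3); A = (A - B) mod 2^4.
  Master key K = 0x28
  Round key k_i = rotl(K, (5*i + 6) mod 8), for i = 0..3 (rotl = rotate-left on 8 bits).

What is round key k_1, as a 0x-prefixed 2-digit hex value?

0x41

K = 0x28
k_0 = rotl(K, (5*0+6) mod 8) = rotl(K, 6) = 0x0A
k_1 = rotl(K, (5*1+6) mod 8) = rotl(K, 3) = 0x41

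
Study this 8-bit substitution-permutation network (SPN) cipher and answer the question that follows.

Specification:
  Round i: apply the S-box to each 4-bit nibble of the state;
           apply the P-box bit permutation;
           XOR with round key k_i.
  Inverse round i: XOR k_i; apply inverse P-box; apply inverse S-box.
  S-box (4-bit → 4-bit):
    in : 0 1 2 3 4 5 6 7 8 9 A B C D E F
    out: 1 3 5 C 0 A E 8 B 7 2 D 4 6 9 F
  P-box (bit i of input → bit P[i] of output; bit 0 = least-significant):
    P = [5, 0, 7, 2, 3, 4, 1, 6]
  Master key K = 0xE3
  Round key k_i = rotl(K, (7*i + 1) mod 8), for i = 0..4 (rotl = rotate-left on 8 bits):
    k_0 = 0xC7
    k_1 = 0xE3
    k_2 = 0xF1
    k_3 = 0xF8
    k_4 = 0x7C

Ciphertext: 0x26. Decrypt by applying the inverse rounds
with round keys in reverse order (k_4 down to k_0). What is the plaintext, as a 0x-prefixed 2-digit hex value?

s_0 = ciphertext = 0x26
s_1 = InvRound(s_0, k_4) = 0xF4
s_2 = InvRound(s_1, k_3) = 0x07
s_3 = InvRound(s_2, k_2) = 0x6B
s_4 = InvRound(s_3, k_1) = 0x0C
s_5 = InvRound(s_4, k_0) = 0xBD

0xBD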